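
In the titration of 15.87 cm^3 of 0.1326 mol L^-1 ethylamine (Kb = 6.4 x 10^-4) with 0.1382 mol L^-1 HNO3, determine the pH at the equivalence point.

5.99

n(C2H5NH2) = 0.1326 x 0.01587 = 0.002104 mol; V(HNO3) at equivalence = 0.002104/0.1382 = 0.01523 L.
At equivalence the base is fully converted to C2H5NH3+; total volume = 0.03110 L, so [C2H5NH3+] = 0.002104/0.03110 = 0.06767 M.
Ka(C2H5NH3+) = Kw/Kb = 1.0e-14 / 6.4 x 10^-4 = 1.56e-11.
[H^+] = sqrt(Ka x [C2H5NH3+]) = sqrt(1.56e-11 x 0.06767) = 1.03e-6 M.
pH = -log(1.03e-6) = 5.99.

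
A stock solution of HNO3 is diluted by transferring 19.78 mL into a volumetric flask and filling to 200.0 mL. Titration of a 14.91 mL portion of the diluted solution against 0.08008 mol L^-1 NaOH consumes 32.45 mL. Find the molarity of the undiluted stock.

1.76 M

n(NaOH) = 0.08008 x 0.03245 = 0.002599 mol.
n(HNO3) in the aliquot = 0.002599 mol.
[diluted HNO3] = 0.002599 / 0.01491 = 0.1743 M.
Dilution factor = 200.0/19.78 = 10.11, so [stock] = 0.1743 x 10.11 = 1.76 M.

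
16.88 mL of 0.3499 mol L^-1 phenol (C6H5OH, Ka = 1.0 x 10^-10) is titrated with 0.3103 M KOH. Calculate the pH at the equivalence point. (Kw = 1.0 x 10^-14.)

n(C6H5OH) = 0.3499 x 0.01688 = 0.005906 mol; V(KOH) at equivalence = 0.005906/0.3103 = 0.01903 L.
At equivalence all the acid is converted to C6H5O-; total volume = 0.01688 + 0.01903 = 0.03591 L, so [C6H5O-] = 0.005906/0.03591 = 0.1645 M.
Kb = Kw/Ka = 1.0e-14 / 1.0 x 10^-10 = 0.000100.
[OH^-] = sqrt(Kb x [C6H5O-]) = sqrt(0.000100 x 0.1645) = 0.00406 M.
pOH = 2.39, so pH = 14.00 - 2.39 = 11.61.

11.61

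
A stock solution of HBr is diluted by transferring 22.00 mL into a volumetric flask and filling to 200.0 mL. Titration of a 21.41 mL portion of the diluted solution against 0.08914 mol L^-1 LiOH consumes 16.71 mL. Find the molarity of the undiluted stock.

0.632 M

n(LiOH) = 0.08914 x 0.01671 = 0.001490 mol.
n(HBr) in the aliquot = 0.001490 mol.
[diluted HBr] = 0.001490 / 0.02141 = 0.06957 M.
Dilution factor = 200.0/22.00 = 9.091, so [stock] = 0.06957 x 9.091 = 0.632 M.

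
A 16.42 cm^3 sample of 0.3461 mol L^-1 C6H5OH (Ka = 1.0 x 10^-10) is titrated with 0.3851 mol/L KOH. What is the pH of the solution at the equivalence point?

n(C6H5OH) = 0.3461 x 0.01642 = 0.005683 mol; V(KOH) at equivalence = 0.005683/0.3851 = 0.01476 L.
At equivalence all the acid is converted to C6H5O-; total volume = 0.01642 + 0.01476 = 0.03118 L, so [C6H5O-] = 0.005683/0.03118 = 0.1823 M.
Kb = Kw/Ka = 1.0e-14 / 1.0 x 10^-10 = 0.000100.
[OH^-] = sqrt(Kb x [C6H5O-]) = sqrt(0.000100 x 0.1823) = 0.00427 M.
pOH = 2.37, so pH = 14.00 - 2.37 = 11.63.

11.63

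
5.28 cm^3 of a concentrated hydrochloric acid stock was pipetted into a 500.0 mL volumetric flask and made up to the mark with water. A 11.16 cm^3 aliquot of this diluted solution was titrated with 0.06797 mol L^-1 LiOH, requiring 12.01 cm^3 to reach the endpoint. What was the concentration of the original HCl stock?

n(LiOH) = 0.06797 x 0.01201 = 0.0008163 mol.
n(HCl) in the aliquot = 0.0008163 mol.
[diluted HCl] = 0.0008163 / 0.01116 = 0.07315 M.
Dilution factor = 500.0/5.280 = 94.70, so [stock] = 0.07315 x 94.70 = 6.93 M.

6.93 M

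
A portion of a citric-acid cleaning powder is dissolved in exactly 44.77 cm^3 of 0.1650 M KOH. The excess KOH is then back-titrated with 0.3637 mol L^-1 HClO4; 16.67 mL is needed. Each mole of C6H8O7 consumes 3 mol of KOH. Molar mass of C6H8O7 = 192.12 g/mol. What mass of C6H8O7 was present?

Total n(KOH) added = 0.1650 x 0.04477 = 0.007387 mol.
n(HClO4) used = 0.3637 x 0.01667 = 0.006063 mol, which equals the excess n(KOH).
So n(KOH) consumed by the sample = 0.007387 - 0.006063 = 0.001324 mol.
n(C6H8O7) = 0.001324 / 3 = 0.0004414 mol.
mass = 0.0004414 mol x 192.12 g/mol = 0.0848 g.

0.0848 g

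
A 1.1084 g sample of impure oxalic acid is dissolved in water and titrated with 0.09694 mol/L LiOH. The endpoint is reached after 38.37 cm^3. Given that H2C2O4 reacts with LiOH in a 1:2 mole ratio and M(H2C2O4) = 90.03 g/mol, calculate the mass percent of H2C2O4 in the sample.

n(LiOH) = 0.09694 x 0.03837 = 0.003720 mol.
n(H2C2O4) = 0.003720 / 2 = 0.001860 mol.
mass of H2C2O4 = 0.001860 x 90.03 = 0.1674 g.
% purity = 0.1674 / 1.1084 x 100 = 15.1%.

15.1%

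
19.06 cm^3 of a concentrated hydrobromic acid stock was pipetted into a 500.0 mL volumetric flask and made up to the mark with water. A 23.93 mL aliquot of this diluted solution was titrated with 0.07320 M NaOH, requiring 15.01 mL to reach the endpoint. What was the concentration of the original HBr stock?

n(NaOH) = 0.07320 x 0.01501 = 0.001099 mol.
n(HBr) in the aliquot = 0.001099 mol.
[diluted HBr] = 0.001099 / 0.02393 = 0.04591 M.
Dilution factor = 500.0/19.06 = 26.23, so [stock] = 0.04591 x 26.23 = 1.20 M.

1.20 M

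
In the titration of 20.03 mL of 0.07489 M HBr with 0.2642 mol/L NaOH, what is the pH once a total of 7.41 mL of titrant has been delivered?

12.22

n(acid) = 0.07489 x 0.02003 = 0.001500 mol; n(NaOH) added = 0.2642 x 0.007410 = 0.001958 mol.
Base is in excess by 0.001958 - 0.001500 = 0.0004577 mol in a total volume of 0.02744 L.
[OH^-] = 0.0004577/0.02744 = 0.01668 M, so pOH = 1.78 and pH = 14.00 - 1.78 = 12.22.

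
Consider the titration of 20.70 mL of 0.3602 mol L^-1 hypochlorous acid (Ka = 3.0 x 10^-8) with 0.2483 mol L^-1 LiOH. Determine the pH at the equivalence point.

10.35

n(HClO) = 0.3602 x 0.02070 = 0.007456 mol; V(LiOH) at equivalence = 0.007456/0.2483 = 0.03003 L.
At equivalence all the acid is converted to ClO-; total volume = 0.02070 + 0.03003 = 0.05073 L, so [ClO-] = 0.007456/0.05073 = 0.1470 M.
Kb = Kw/Ka = 1.0e-14 / 3.0 x 10^-8 = 3.33e-7.
[OH^-] = sqrt(Kb x [ClO-]) = sqrt(3.33e-7 x 0.1470) = 0.000221 M.
pOH = 3.65, so pH = 14.00 - 3.65 = 10.35.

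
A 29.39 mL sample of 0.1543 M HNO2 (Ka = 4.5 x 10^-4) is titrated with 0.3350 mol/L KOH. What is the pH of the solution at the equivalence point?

n(HNO2) = 0.1543 x 0.02939 = 0.004535 mol; V(KOH) at equivalence = 0.004535/0.3350 = 0.01354 L.
At equivalence all the acid is converted to NO2-; total volume = 0.02939 + 0.01354 = 0.04293 L, so [NO2-] = 0.004535/0.04293 = 0.1056 M.
Kb = Kw/Ka = 1.0e-14 / 4.5 x 10^-4 = 2.22e-11.
[OH^-] = sqrt(Kb x [NO2-]) = sqrt(2.22e-11 x 0.1056) = 1.53e-6 M.
pOH = 5.81, so pH = 14.00 - 5.81 = 8.19.

8.19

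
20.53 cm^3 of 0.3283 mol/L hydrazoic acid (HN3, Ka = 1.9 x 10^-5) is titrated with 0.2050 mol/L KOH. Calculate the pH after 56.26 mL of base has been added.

12.80

n(acid) = 0.3283 x 0.02053 = 0.006740 mol; n(KOH) added = 0.2050 x 0.05626 = 0.01153 mol.
Base is in excess by 0.01153 - 0.006740 = 0.004793 mol in a total volume of 0.07679 L.
[OH^-] = 0.004793/0.07679 = 0.06242 M, so pOH = 1.20 and pH = 14.00 - 1.20 = 12.80.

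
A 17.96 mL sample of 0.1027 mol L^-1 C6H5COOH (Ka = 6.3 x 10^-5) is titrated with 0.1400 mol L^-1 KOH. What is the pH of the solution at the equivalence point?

8.49

n(C6H5COOH) = 0.1027 x 0.01796 = 0.001844 mol; V(KOH) at equivalence = 0.001844/0.1400 = 0.01317 L.
At equivalence all the acid is converted to C6H5COO-; total volume = 0.01796 + 0.01317 = 0.03113 L, so [C6H5COO-] = 0.001844/0.03113 = 0.05924 M.
Kb = Kw/Ka = 1.0e-14 / 6.3 x 10^-5 = 1.59e-10.
[OH^-] = sqrt(Kb x [C6H5COO-]) = sqrt(1.59e-10 x 0.05924) = 3.07e-6 M.
pOH = 5.51, so pH = 14.00 - 5.51 = 8.49.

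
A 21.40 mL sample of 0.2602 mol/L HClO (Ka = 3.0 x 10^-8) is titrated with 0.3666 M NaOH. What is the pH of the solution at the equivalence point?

10.35

n(HClO) = 0.2602 x 0.02140 = 0.005568 mol; V(NaOH) at equivalence = 0.005568/0.3666 = 0.01519 L.
At equivalence all the acid is converted to ClO-; total volume = 0.02140 + 0.01519 = 0.03659 L, so [ClO-] = 0.005568/0.03659 = 0.1522 M.
Kb = Kw/Ka = 1.0e-14 / 3.0 x 10^-8 = 3.33e-7.
[OH^-] = sqrt(Kb x [ClO-]) = sqrt(3.33e-7 x 0.1522) = 0.000225 M.
pOH = 3.65, so pH = 14.00 - 3.65 = 10.35.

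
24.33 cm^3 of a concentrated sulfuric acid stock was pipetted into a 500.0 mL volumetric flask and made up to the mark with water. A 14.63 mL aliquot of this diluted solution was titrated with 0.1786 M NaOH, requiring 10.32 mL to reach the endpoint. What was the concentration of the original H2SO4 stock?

1.29 M

n(NaOH) = 0.1786 x 0.01032 = 0.001843 mol.
n(H2SO4) in the aliquot = 0.001843 x 1/2 = 0.0009216 mol.
[diluted H2SO4] = 0.0009216 / 0.01463 = 0.06299 M.
Dilution factor = 500.0/24.33 = 20.55, so [stock] = 0.06299 x 20.55 = 1.29 M.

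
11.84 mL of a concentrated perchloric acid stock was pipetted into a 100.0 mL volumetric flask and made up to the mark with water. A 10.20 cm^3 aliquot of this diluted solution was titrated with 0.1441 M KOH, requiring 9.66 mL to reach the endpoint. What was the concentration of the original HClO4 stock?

1.15 M

n(KOH) = 0.1441 x 0.009660 = 0.001392 mol.
n(HClO4) in the aliquot = 0.001392 mol.
[diluted HClO4] = 0.001392 / 0.01020 = 0.1365 M.
Dilution factor = 100.0/11.84 = 8.446, so [stock] = 0.1365 x 8.446 = 1.15 M.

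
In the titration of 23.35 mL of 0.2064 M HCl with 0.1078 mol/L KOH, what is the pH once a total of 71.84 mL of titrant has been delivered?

12.49

n(acid) = 0.2064 x 0.02335 = 0.004819 mol; n(KOH) added = 0.1078 x 0.07184 = 0.007744 mol.
Base is in excess by 0.007744 - 0.004819 = 0.002925 mol in a total volume of 0.09519 L.
[OH^-] = 0.002925/0.09519 = 0.03073 M, so pOH = 1.51 and pH = 14.00 - 1.51 = 12.49.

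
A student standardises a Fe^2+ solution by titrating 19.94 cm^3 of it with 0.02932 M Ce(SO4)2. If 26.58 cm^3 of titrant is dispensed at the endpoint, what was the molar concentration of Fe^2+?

0.0391 M

n(Ce(SO4)2) = 0.02932 x 0.02658 = 0.0007793 mol.
From the balanced equation, 1 mol Ce(SO4)2 reacts with 1 mol Fe^2+, so n(Fe^2+) = 0.0007793 x 1/1 = 0.0007793 mol.
[Fe^2+] = 0.0007793 / 0.01994 L = 0.0391 M.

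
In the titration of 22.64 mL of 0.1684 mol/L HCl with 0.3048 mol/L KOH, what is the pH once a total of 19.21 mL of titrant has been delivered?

12.69

n(acid) = 0.1684 x 0.02264 = 0.003813 mol; n(KOH) added = 0.3048 x 0.01921 = 0.005855 mol.
Base is in excess by 0.005855 - 0.003813 = 0.002043 mol in a total volume of 0.04185 L.
[OH^-] = 0.002043/0.04185 = 0.04881 M, so pOH = 1.31 and pH = 14.00 - 1.31 = 12.69.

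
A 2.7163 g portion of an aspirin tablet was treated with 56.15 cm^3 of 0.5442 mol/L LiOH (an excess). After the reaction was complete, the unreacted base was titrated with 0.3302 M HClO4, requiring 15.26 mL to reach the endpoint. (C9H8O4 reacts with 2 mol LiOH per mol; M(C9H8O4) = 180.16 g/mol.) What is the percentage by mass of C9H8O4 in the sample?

84.6%

Total n(LiOH) added = 0.5442 x 0.05615 = 0.03056 mol.
n(HClO4) used = 0.3302 x 0.01526 = 0.005039 mol, which equals the excess n(LiOH).
So n(LiOH) consumed by the sample = 0.03056 - 0.005039 = 0.02552 mol.
n(C9H8O4) = 0.02552 / 2 = 0.01276 mol.
mass C9H8O4 = 0.01276 x 180.16 = 2.299 g, so %C9H8O4 = 2.299/2.7163 x 100 = 84.6%.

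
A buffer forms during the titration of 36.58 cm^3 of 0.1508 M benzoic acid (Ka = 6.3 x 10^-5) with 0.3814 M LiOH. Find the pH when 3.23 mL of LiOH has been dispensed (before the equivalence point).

Initial n(C6H5COOH) = 0.1508 x 0.03658 = 0.005516 mol.
n(LiOH) added = 0.3814 x 0.003230 = 0.001232 mol, converting that many moles of C6H5COOH to C6H5COO-.
Remaining n(C6H5COOH) = 0.004284 mol; n(C6H5COO-) = 0.001232 mol.
By Henderson-Hasselbalch, pH = pKa + log([A^-]/[HA]) = 4.20 + log(0.001232/0.004284) = 4.20 + (-0.54) = 3.66.

3.66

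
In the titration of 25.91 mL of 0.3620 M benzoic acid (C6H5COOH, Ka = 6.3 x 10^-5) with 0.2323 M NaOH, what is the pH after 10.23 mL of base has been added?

3.73

Initial n(C6H5COOH) = 0.3620 x 0.02591 = 0.009379 mol.
n(NaOH) added = 0.2323 x 0.01023 = 0.002376 mol, converting that many moles of C6H5COOH to C6H5COO-.
Remaining n(C6H5COOH) = 0.007003 mol; n(C6H5COO-) = 0.002376 mol.
By Henderson-Hasselbalch, pH = pKa + log([A^-]/[HA]) = 4.20 + log(0.002376/0.007003) = 4.20 + (-0.47) = 3.73.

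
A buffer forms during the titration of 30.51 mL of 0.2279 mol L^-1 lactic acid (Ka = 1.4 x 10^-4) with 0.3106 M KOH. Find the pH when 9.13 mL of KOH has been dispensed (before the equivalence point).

Initial n(HC3H5O3) = 0.2279 x 0.03051 = 0.006953 mol.
n(KOH) added = 0.3106 x 0.009130 = 0.002836 mol, converting that many moles of HC3H5O3 to C3H5O3-.
Remaining n(HC3H5O3) = 0.004117 mol; n(C3H5O3-) = 0.002836 mol.
By Henderson-Hasselbalch, pH = pKa + log([A^-]/[HA]) = 3.85 + log(0.002836/0.004117) = 3.85 + (-0.16) = 3.69.

3.69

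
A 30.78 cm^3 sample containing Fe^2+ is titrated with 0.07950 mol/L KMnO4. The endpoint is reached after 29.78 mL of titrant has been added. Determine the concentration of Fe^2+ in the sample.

0.385 M

n(KMnO4) = 0.07950 x 0.02978 = 0.002368 mol.
From the balanced equation, 1 mol KMnO4 reacts with 5 mol Fe^2+, so n(Fe^2+) = 0.002368 x 5/1 = 0.01184 mol.
[Fe^2+] = 0.01184 / 0.03078 L = 0.385 M.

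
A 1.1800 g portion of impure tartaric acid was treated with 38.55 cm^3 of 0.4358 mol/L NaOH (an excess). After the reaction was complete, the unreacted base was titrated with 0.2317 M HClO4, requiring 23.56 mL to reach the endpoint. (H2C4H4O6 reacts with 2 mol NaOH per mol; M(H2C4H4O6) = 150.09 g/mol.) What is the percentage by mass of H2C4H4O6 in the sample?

Total n(NaOH) added = 0.4358 x 0.03855 = 0.01680 mol.
n(HClO4) used = 0.2317 x 0.02356 = 0.005459 mol, which equals the excess n(NaOH).
So n(NaOH) consumed by the sample = 0.01680 - 0.005459 = 0.01134 mol.
n(H2C4H4O6) = 0.01134 / 2 = 0.005671 mol.
mass H2C4H4O6 = 0.005671 x 150.09 = 0.8511 g, so %H2C4H4O6 = 0.8511/1.1800 x 100 = 72.1%.

72.1%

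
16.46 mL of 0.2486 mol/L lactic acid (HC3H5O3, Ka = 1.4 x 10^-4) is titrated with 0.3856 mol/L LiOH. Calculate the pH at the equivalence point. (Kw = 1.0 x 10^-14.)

8.52

n(HC3H5O3) = 0.2486 x 0.01646 = 0.004092 mol; V(LiOH) at equivalence = 0.004092/0.3856 = 0.01061 L.
At equivalence all the acid is converted to C3H5O3-; total volume = 0.01646 + 0.01061 = 0.02707 L, so [C3H5O3-] = 0.004092/0.02707 = 0.1512 M.
Kb = Kw/Ka = 1.0e-14 / 1.4 x 10^-4 = 7.14e-11.
[OH^-] = sqrt(Kb x [C3H5O3-]) = sqrt(7.14e-11 x 0.1512) = 3.29e-6 M.
pOH = 5.48, so pH = 14.00 - 5.48 = 8.52.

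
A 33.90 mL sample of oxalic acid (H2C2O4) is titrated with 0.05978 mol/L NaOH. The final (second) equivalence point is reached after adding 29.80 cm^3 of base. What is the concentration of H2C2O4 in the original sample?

0.0263 M

n(NaOH) = 0.05978 x 0.02980 = 0.001781 mol.
At the final (second) equivalence point, 2 mol OH^- react per mol H2C2O4, so n(H2C2O4) = 0.001781 / 2 = 0.0008907 mol.
[H2C2O4] = 0.0008907 / 0.03390 L = 0.0263 M.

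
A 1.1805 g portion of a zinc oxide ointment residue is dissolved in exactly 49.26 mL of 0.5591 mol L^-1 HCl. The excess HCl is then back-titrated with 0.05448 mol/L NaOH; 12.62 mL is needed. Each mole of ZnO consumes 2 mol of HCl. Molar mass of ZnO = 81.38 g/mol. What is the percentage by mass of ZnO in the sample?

Total n(HCl) added = 0.5591 x 0.04926 = 0.02754 mol.
n(NaOH) used = 0.05448 x 0.01262 = 0.0006875 mol, which equals the excess n(HCl).
So n(HCl) consumed by the sample = 0.02754 - 0.0006875 = 0.02685 mol.
n(ZnO) = 0.02685 / 2 = 0.01343 mol.
mass ZnO = 0.01343 x 81.38 = 1.093 g, so %ZnO = 1.093/1.1805 x 100 = 92.6%.

92.6%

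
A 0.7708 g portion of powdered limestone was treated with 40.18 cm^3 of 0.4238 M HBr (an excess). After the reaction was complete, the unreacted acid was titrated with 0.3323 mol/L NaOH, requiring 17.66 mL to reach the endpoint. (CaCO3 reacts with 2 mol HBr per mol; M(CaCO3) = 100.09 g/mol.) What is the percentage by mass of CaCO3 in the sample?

Total n(HBr) added = 0.4238 x 0.04018 = 0.01703 mol.
n(NaOH) used = 0.3323 x 0.01766 = 0.005868 mol, which equals the excess n(HBr).
So n(HBr) consumed by the sample = 0.01703 - 0.005868 = 0.01116 mol.
n(CaCO3) = 0.01116 / 2 = 0.005580 mol.
mass CaCO3 = 0.005580 x 100.09 = 0.5585 g, so %CaCO3 = 0.5585/0.7708 x 100 = 72.5%.

72.5%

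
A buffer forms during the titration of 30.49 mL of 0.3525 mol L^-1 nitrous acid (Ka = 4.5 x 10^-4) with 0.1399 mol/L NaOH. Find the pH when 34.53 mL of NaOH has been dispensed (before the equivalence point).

Initial n(HNO2) = 0.3525 x 0.03049 = 0.01075 mol.
n(NaOH) added = 0.1399 x 0.03453 = 0.004831 mol, converting that many moles of HNO2 to NO2-.
Remaining n(HNO2) = 0.005917 mol; n(NO2-) = 0.004831 mol.
By Henderson-Hasselbalch, pH = pKa + log([A^-]/[HA]) = 3.35 + log(0.004831/0.005917) = 3.35 + (-0.09) = 3.26.

3.26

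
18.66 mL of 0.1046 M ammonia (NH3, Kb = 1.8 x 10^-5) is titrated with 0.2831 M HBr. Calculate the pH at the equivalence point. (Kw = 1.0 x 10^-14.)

5.19

n(NH3) = 0.1046 x 0.01866 = 0.001952 mol; V(HBr) at equivalence = 0.001952/0.2831 = 0.006895 L.
At equivalence the base is fully converted to NH4+; total volume = 0.02555 L, so [NH4+] = 0.001952/0.02555 = 0.07638 M.
Ka(NH4+) = Kw/Kb = 1.0e-14 / 1.8 x 10^-5 = 5.56e-10.
[H^+] = sqrt(Ka x [NH4+]) = sqrt(5.56e-10 x 0.07638) = 6.51e-6 M.
pH = -log(6.51e-6) = 5.19.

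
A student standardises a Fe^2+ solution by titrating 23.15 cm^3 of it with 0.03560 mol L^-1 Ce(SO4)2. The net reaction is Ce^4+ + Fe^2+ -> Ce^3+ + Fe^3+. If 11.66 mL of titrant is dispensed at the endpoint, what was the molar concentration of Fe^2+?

0.0179 M

n(Ce(SO4)2) = 0.03560 x 0.01166 = 0.0004151 mol.
From the balanced equation, 1 mol Ce(SO4)2 reacts with 1 mol Fe^2+, so n(Fe^2+) = 0.0004151 x 1/1 = 0.0004151 mol.
[Fe^2+] = 0.0004151 / 0.02315 L = 0.0179 M.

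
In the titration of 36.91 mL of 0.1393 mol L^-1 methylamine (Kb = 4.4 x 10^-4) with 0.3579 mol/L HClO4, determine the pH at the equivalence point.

n(CH3NH2) = 0.1393 x 0.03691 = 0.005142 mol; V(HClO4) at equivalence = 0.005142/0.3579 = 0.01437 L.
At equivalence the base is fully converted to CH3NH3+; total volume = 0.05128 L, so [CH3NH3+] = 0.005142/0.05128 = 0.1003 M.
Ka(CH3NH3+) = Kw/Kb = 1.0e-14 / 4.4 x 10^-4 = 2.27e-11.
[H^+] = sqrt(Ka x [CH3NH3+]) = sqrt(2.27e-11 x 0.1003) = 1.51e-6 M.
pH = -log(1.51e-6) = 5.82.

5.82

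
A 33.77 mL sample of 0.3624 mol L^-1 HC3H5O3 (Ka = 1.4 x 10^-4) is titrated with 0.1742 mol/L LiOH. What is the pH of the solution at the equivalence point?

8.46

n(HC3H5O3) = 0.3624 x 0.03377 = 0.01224 mol; V(LiOH) at equivalence = 0.01224/0.1742 = 0.07025 L.
At equivalence all the acid is converted to C3H5O3-; total volume = 0.03377 + 0.07025 = 0.1040 L, so [C3H5O3-] = 0.01224/0.1040 = 0.1176 M.
Kb = Kw/Ka = 1.0e-14 / 1.4 x 10^-4 = 7.14e-11.
[OH^-] = sqrt(Kb x [C3H5O3-]) = sqrt(7.14e-11 x 0.1176) = 2.90e-6 M.
pOH = 5.54, so pH = 14.00 - 5.54 = 8.46.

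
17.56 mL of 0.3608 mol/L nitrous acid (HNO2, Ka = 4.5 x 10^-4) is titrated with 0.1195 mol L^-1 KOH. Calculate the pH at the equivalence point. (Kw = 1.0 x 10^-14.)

n(HNO2) = 0.3608 x 0.01756 = 0.006336 mol; V(KOH) at equivalence = 0.006336/0.1195 = 0.05302 L.
At equivalence all the acid is converted to NO2-; total volume = 0.01756 + 0.05302 = 0.07058 L, so [NO2-] = 0.006336/0.07058 = 0.08977 M.
Kb = Kw/Ka = 1.0e-14 / 4.5 x 10^-4 = 2.22e-11.
[OH^-] = sqrt(Kb x [NO2-]) = sqrt(2.22e-11 x 0.08977) = 1.41e-6 M.
pOH = 5.85, so pH = 14.00 - 5.85 = 8.15.

8.15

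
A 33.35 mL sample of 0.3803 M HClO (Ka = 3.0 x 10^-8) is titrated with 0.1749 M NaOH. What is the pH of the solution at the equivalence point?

10.30

n(HClO) = 0.3803 x 0.03335 = 0.01268 mol; V(NaOH) at equivalence = 0.01268/0.1749 = 0.07252 L.
At equivalence all the acid is converted to ClO-; total volume = 0.03335 + 0.07252 = 0.1059 L, so [ClO-] = 0.01268/0.1059 = 0.1198 M.
Kb = Kw/Ka = 1.0e-14 / 3.0 x 10^-8 = 3.33e-7.
[OH^-] = sqrt(Kb x [ClO-]) = sqrt(3.33e-7 x 0.1198) = 0.000200 M.
pOH = 3.70, so pH = 14.00 - 3.70 = 10.30.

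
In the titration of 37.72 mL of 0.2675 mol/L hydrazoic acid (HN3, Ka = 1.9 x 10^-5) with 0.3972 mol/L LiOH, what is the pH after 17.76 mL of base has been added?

5.09

Initial n(HN3) = 0.2675 x 0.03772 = 0.01009 mol.
n(LiOH) added = 0.3972 x 0.01776 = 0.007054 mol, converting that many moles of HN3 to N3-.
Remaining n(HN3) = 0.003036 mol; n(N3-) = 0.007054 mol.
By Henderson-Hasselbalch, pH = pKa + log([A^-]/[HA]) = 4.72 + log(0.007054/0.003036) = 4.72 + (+0.37) = 5.09.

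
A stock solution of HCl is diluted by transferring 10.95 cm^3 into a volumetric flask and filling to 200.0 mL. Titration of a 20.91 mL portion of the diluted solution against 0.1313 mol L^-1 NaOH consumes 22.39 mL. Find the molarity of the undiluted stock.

2.57 M

n(NaOH) = 0.1313 x 0.02239 = 0.002940 mol.
n(HCl) in the aliquot = 0.002940 mol.
[diluted HCl] = 0.002940 / 0.02091 = 0.1406 M.
Dilution factor = 200.0/10.95 = 18.26, so [stock] = 0.1406 x 18.26 = 2.57 M.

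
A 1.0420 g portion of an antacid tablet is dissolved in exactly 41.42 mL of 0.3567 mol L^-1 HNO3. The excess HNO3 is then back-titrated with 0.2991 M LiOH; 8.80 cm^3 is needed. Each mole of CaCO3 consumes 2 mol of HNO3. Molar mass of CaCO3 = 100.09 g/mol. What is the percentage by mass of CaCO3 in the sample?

Total n(HNO3) added = 0.3567 x 0.04142 = 0.01477 mol.
n(LiOH) used = 0.2991 x 0.008800 = 0.002632 mol, which equals the excess n(HNO3).
So n(HNO3) consumed by the sample = 0.01477 - 0.002632 = 0.01214 mol.
n(CaCO3) = 0.01214 / 2 = 0.006071 mol.
mass CaCO3 = 0.006071 x 100.09 = 0.6077 g, so %CaCO3 = 0.6077/1.0420 x 100 = 58.3%.

58.3%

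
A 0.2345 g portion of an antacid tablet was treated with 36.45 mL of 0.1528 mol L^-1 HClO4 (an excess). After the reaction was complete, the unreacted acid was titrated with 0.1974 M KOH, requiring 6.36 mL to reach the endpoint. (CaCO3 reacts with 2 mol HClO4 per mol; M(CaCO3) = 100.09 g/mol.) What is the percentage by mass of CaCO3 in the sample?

92.1%

Total n(HClO4) added = 0.1528 x 0.03645 = 0.005570 mol.
n(KOH) used = 0.1974 x 0.006360 = 0.001255 mol, which equals the excess n(HClO4).
So n(HClO4) consumed by the sample = 0.005570 - 0.001255 = 0.004314 mol.
n(CaCO3) = 0.004314 / 2 = 0.002157 mol.
mass CaCO3 = 0.002157 x 100.09 = 0.2159 g, so %CaCO3 = 0.2159/0.2345 x 100 = 92.1%.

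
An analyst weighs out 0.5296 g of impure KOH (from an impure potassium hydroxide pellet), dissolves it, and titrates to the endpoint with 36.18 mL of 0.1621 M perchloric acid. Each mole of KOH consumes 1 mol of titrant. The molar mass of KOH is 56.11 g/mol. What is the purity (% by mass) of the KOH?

62.1%

n(HClO4) = 0.1621 x 0.03618 = 0.005865 mol.
n(KOH) = 0.005865 / 1 = 0.005865 mol.
mass of KOH = 0.005865 x 56.11 = 0.3291 g.
% purity = 0.3291 / 0.5296 x 100 = 62.1%.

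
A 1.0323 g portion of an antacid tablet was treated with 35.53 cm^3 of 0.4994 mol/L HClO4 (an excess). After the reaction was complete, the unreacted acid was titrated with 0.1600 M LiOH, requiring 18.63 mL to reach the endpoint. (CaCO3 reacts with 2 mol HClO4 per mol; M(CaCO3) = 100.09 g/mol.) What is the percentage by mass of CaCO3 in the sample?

Total n(HClO4) added = 0.4994 x 0.03553 = 0.01774 mol.
n(LiOH) used = 0.1600 x 0.01863 = 0.002981 mol, which equals the excess n(HClO4).
So n(HClO4) consumed by the sample = 0.01774 - 0.002981 = 0.01476 mol.
n(CaCO3) = 0.01476 / 2 = 0.007381 mol.
mass CaCO3 = 0.007381 x 100.09 = 0.7388 g, so %CaCO3 = 0.7388/1.0323 x 100 = 71.6%.

71.6%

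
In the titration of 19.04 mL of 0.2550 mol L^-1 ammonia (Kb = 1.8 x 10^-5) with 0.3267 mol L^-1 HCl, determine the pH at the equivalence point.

n(NH3) = 0.2550 x 0.01904 = 0.004855 mol; V(HCl) at equivalence = 0.004855/0.3267 = 0.01486 L.
At equivalence the base is fully converted to NH4+; total volume = 0.03390 L, so [NH4+] = 0.004855/0.03390 = 0.1432 M.
Ka(NH4+) = Kw/Kb = 1.0e-14 / 1.8 x 10^-5 = 5.56e-10.
[H^+] = sqrt(Ka x [NH4+]) = sqrt(5.56e-10 x 0.1432) = 8.92e-6 M.
pH = -log(8.92e-6) = 5.05.

5.05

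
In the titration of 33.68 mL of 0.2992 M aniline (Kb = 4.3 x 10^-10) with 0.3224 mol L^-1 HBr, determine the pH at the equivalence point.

2.72

n(C6H5NH2) = 0.2992 x 0.03368 = 0.01008 mol; V(HBr) at equivalence = 0.01008/0.3224 = 0.03126 L.
At equivalence the base is fully converted to C6H5NH3+; total volume = 0.06494 L, so [C6H5NH3+] = 0.01008/0.06494 = 0.1552 M.
Ka(C6H5NH3+) = Kw/Kb = 1.0e-14 / 4.3 x 10^-10 = 2.33e-5.
[H^+] = sqrt(Ka x [C6H5NH3+]) = sqrt(2.33e-5 x 0.1552) = 0.00190 M.
pH = -log(0.00190) = 2.72.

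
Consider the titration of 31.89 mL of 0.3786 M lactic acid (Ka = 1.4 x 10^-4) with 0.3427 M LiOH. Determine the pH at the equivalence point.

n(HC3H5O3) = 0.3786 x 0.03189 = 0.01207 mol; V(LiOH) at equivalence = 0.01207/0.3427 = 0.03523 L.
At equivalence all the acid is converted to C3H5O3-; total volume = 0.03189 + 0.03523 = 0.06712 L, so [C3H5O3-] = 0.01207/0.06712 = 0.1799 M.
Kb = Kw/Ka = 1.0e-14 / 1.4 x 10^-4 = 7.14e-11.
[OH^-] = sqrt(Kb x [C3H5O3-]) = sqrt(7.14e-11 x 0.1799) = 3.58e-6 M.
pOH = 5.45, so pH = 14.00 - 5.45 = 8.55.

8.55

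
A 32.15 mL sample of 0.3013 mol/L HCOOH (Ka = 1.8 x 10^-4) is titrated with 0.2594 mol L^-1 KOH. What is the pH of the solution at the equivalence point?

8.44

n(HCOOH) = 0.3013 x 0.03215 = 0.009687 mol; V(KOH) at equivalence = 0.009687/0.2594 = 0.03734 L.
At equivalence all the acid is converted to HCOO-; total volume = 0.03215 + 0.03734 = 0.06949 L, so [HCOO-] = 0.009687/0.06949 = 0.1394 M.
Kb = Kw/Ka = 1.0e-14 / 1.8 x 10^-4 = 5.56e-11.
[OH^-] = sqrt(Kb x [HCOO-]) = sqrt(5.56e-11 x 0.1394) = 2.78e-6 M.
pOH = 5.56, so pH = 14.00 - 5.56 = 8.44.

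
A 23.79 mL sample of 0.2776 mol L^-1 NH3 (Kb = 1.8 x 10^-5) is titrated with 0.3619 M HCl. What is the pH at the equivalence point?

5.03

n(NH3) = 0.2776 x 0.02379 = 0.006604 mol; V(HCl) at equivalence = 0.006604/0.3619 = 0.01825 L.
At equivalence the base is fully converted to NH4+; total volume = 0.04204 L, so [NH4+] = 0.006604/0.04204 = 0.1571 M.
Ka(NH4+) = Kw/Kb = 1.0e-14 / 1.8 x 10^-5 = 5.56e-10.
[H^+] = sqrt(Ka x [NH4+]) = sqrt(5.56e-10 x 0.1571) = 9.34e-6 M.
pH = -log(9.34e-6) = 5.03.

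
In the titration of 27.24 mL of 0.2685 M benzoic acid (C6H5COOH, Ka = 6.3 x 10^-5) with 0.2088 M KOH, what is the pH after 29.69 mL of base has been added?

Initial n(C6H5COOH) = 0.2685 x 0.02724 = 0.007314 mol.
n(KOH) added = 0.2088 x 0.02969 = 0.006199 mol, converting that many moles of C6H5COOH to C6H5COO-.
Remaining n(C6H5COOH) = 0.001115 mol; n(C6H5COO-) = 0.006199 mol.
By Henderson-Hasselbalch, pH = pKa + log([A^-]/[HA]) = 4.20 + log(0.006199/0.001115) = 4.20 + (+0.75) = 4.95.

4.95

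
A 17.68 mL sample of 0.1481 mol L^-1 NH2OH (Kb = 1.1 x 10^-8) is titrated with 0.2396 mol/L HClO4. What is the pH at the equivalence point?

n(NH2OH) = 0.1481 x 0.01768 = 0.002618 mol; V(HClO4) at equivalence = 0.002618/0.2396 = 0.01093 L.
At equivalence the base is fully converted to NH3OH+; total volume = 0.02861 L, so [NH3OH+] = 0.002618/0.02861 = 0.09153 M.
Ka(NH3OH+) = Kw/Kb = 1.0e-14 / 1.1 x 10^-8 = 9.09e-7.
[H^+] = sqrt(Ka x [NH3OH+]) = sqrt(9.09e-7 x 0.09153) = 0.000288 M.
pH = -log(0.000288) = 3.54.

3.54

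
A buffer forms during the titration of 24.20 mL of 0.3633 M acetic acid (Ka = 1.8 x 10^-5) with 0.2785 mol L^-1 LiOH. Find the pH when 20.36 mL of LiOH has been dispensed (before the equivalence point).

Initial n(CH3COOH) = 0.3633 x 0.02420 = 0.008792 mol.
n(LiOH) added = 0.2785 x 0.02036 = 0.005670 mol, converting that many moles of CH3COOH to CH3COO-.
Remaining n(CH3COOH) = 0.003122 mol; n(CH3COO-) = 0.005670 mol.
By Henderson-Hasselbalch, pH = pKa + log([A^-]/[HA]) = 4.74 + log(0.005670/0.003122) = 4.74 + (+0.26) = 5.00.

5.00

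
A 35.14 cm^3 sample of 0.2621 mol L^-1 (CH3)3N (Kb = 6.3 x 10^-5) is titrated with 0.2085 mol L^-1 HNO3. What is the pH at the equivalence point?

n((CH3)3N) = 0.2621 x 0.03514 = 0.009210 mol; V(HNO3) at equivalence = 0.009210/0.2085 = 0.04417 L.
At equivalence the base is fully converted to (CH3)3NH+; total volume = 0.07931 L, so [(CH3)3NH+] = 0.009210/0.07931 = 0.1161 M.
Ka((CH3)3NH+) = Kw/Kb = 1.0e-14 / 6.3 x 10^-5 = 1.59e-10.
[H^+] = sqrt(Ka x [(CH3)3NH+]) = sqrt(1.59e-10 x 0.1161) = 4.29e-6 M.
pH = -log(4.29e-6) = 5.37.

5.37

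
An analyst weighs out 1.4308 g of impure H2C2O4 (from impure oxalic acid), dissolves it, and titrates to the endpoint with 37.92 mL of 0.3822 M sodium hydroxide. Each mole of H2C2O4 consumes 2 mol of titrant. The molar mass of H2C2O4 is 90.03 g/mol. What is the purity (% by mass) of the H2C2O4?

45.6%

n(NaOH) = 0.3822 x 0.03792 = 0.01449 mol.
n(H2C2O4) = 0.01449 / 2 = 0.007247 mol.
mass of H2C2O4 = 0.007247 x 90.03 = 0.6524 g.
% purity = 0.6524 / 1.4308 x 100 = 45.6%.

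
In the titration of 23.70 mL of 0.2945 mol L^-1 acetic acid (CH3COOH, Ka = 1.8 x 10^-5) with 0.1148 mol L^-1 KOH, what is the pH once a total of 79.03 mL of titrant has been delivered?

12.31

n(acid) = 0.2945 x 0.02370 = 0.006980 mol; n(KOH) added = 0.1148 x 0.07903 = 0.009073 mol.
Base is in excess by 0.009073 - 0.006980 = 0.002093 mol in a total volume of 0.1027 L.
[OH^-] = 0.002093/0.1027 = 0.02037 M, so pOH = 1.69 and pH = 14.00 - 1.69 = 12.31.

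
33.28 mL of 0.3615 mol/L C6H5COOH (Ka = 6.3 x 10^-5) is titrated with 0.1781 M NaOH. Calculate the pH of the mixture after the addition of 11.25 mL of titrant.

Initial n(C6H5COOH) = 0.3615 x 0.03328 = 0.01203 mol.
n(NaOH) added = 0.1781 x 0.01125 = 0.002004 mol, converting that many moles of C6H5COOH to C6H5COO-.
Remaining n(C6H5COOH) = 0.01003 mol; n(C6H5COO-) = 0.002004 mol.
By Henderson-Hasselbalch, pH = pKa + log([A^-]/[HA]) = 4.20 + log(0.002004/0.01003) = 4.20 + (-0.70) = 3.50.

3.50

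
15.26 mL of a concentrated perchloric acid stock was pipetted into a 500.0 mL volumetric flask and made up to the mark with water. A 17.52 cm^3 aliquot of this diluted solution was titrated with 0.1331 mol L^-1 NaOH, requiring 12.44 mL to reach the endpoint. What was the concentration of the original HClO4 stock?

3.10 M

n(NaOH) = 0.1331 x 0.01244 = 0.001656 mol.
n(HClO4) in the aliquot = 0.001656 mol.
[diluted HClO4] = 0.001656 / 0.01752 = 0.09451 M.
Dilution factor = 500.0/15.26 = 32.77, so [stock] = 0.09451 x 32.77 = 3.10 M.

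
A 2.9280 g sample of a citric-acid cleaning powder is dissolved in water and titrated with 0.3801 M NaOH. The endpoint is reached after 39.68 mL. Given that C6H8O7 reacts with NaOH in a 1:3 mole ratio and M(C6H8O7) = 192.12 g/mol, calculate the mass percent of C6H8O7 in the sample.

n(NaOH) = 0.3801 x 0.03968 = 0.01508 mol.
n(C6H8O7) = 0.01508 / 3 = 0.005027 mol.
mass of C6H8O7 = 0.005027 x 192.12 = 0.9659 g.
% purity = 0.9659 / 2.9280 x 100 = 33.0%.

33.0%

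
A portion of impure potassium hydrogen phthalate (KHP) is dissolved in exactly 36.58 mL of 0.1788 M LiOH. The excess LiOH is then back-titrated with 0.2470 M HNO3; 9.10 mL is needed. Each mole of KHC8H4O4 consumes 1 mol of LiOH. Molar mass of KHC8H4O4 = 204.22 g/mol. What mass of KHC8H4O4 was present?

0.877 g

Total n(LiOH) added = 0.1788 x 0.03658 = 0.006541 mol.
n(HNO3) used = 0.2470 x 0.009100 = 0.002248 mol, which equals the excess n(LiOH).
So n(LiOH) consumed by the sample = 0.006541 - 0.002248 = 0.004293 mol.
n(KHC8H4O4) = 0.004293 / 1 = 0.004293 mol.
mass = 0.004293 mol x 204.22 g/mol = 0.877 g.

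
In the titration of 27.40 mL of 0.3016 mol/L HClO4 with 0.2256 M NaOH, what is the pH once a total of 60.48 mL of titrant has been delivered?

n(acid) = 0.3016 x 0.02740 = 0.008264 mol; n(NaOH) added = 0.2256 x 0.06048 = 0.01364 mol.
Base is in excess by 0.01364 - 0.008264 = 0.005380 mol in a total volume of 0.08788 L.
[OH^-] = 0.005380/0.08788 = 0.06122 M, so pOH = 1.21 and pH = 14.00 - 1.21 = 12.79.

12.79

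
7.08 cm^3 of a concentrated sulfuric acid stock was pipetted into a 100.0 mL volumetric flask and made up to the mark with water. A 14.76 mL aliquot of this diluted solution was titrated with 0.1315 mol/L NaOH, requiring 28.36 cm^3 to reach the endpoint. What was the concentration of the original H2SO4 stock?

n(NaOH) = 0.1315 x 0.02836 = 0.003729 mol.
n(H2SO4) in the aliquot = 0.003729 x 1/2 = 0.001865 mol.
[diluted H2SO4] = 0.001865 / 0.01476 = 0.1263 M.
Dilution factor = 100.0/7.080 = 14.12, so [stock] = 0.1263 x 14.12 = 1.78 M.

1.78 M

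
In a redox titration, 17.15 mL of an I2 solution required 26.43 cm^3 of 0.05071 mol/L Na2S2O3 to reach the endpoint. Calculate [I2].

n(Na2S2O3) = 0.05071 x 0.02643 = 0.001340 mol.
From the balanced equation, 2 mol Na2S2O3 reacts with 1 mol I2, so n(I2) = 0.001340 x 1/2 = 0.0006701 mol.
[I2] = 0.0006701 / 0.01715 L = 0.0391 M.

0.0391 M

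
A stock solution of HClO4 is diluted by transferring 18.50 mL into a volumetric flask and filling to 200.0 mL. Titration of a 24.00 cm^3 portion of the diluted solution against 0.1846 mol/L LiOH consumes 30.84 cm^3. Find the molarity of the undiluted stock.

2.56 M

n(LiOH) = 0.1846 x 0.03084 = 0.005693 mol.
n(HClO4) in the aliquot = 0.005693 mol.
[diluted HClO4] = 0.005693 / 0.02400 = 0.2372 M.
Dilution factor = 200.0/18.50 = 10.81, so [stock] = 0.2372 x 10.81 = 2.56 M.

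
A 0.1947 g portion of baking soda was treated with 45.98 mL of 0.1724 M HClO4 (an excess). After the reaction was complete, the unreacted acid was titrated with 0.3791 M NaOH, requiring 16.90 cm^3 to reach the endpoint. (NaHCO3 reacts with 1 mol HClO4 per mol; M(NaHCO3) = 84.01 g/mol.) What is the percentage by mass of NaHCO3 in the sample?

Total n(HClO4) added = 0.1724 x 0.04598 = 0.007927 mol.
n(NaOH) used = 0.3791 x 0.01690 = 0.006407 mol, which equals the excess n(HClO4).
So n(HClO4) consumed by the sample = 0.007927 - 0.006407 = 0.001520 mol.
n(NaHCO3) = 0.001520 / 1 = 0.001520 mol.
mass NaHCO3 = 0.001520 x 84.01 = 0.1277 g, so %NaHCO3 = 0.1277/0.1947 x 100 = 65.6%.

65.6%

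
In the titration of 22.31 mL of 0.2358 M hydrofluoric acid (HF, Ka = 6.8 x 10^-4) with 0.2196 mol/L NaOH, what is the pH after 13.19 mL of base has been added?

Initial n(HF) = 0.2358 x 0.02231 = 0.005261 mol.
n(NaOH) added = 0.2196 x 0.01319 = 0.002897 mol, converting that many moles of HF to F-.
Remaining n(HF) = 0.002364 mol; n(F-) = 0.002897 mol.
By Henderson-Hasselbalch, pH = pKa + log([A^-]/[HA]) = 3.17 + log(0.002897/0.002364) = 3.17 + (+0.09) = 3.26.

3.26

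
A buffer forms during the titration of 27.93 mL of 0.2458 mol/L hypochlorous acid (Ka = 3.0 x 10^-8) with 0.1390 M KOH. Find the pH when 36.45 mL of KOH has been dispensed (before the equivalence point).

7.97

Initial n(HClO) = 0.2458 x 0.02793 = 0.006865 mol.
n(KOH) added = 0.1390 x 0.03645 = 0.005067 mol, converting that many moles of HClO to ClO-.
Remaining n(HClO) = 0.001799 mol; n(ClO-) = 0.005067 mol.
By Henderson-Hasselbalch, pH = pKa + log([A^-]/[HA]) = 7.52 + log(0.005067/0.001799) = 7.52 + (+0.45) = 7.97.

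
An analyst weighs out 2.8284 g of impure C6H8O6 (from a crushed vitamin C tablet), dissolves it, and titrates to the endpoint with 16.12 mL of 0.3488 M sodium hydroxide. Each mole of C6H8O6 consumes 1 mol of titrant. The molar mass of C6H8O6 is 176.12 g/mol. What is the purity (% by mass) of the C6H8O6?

35.0%

n(NaOH) = 0.3488 x 0.01612 = 0.005623 mol.
n(C6H8O6) = 0.005623 / 1 = 0.005623 mol.
mass of C6H8O6 = 0.005623 x 176.12 = 0.9903 g.
% purity = 0.9903 / 2.8284 x 100 = 35.0%.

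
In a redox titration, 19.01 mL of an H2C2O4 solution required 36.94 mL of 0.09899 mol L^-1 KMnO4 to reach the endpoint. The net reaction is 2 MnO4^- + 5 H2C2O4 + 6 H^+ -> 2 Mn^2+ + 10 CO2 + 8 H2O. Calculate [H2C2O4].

n(KMnO4) = 0.09899 x 0.03694 = 0.003657 mol.
From the balanced equation, 2 mol KMnO4 reacts with 5 mol H2C2O4, so n(H2C2O4) = 0.003657 x 5/2 = 0.009142 mol.
[H2C2O4] = 0.009142 / 0.01901 L = 0.481 M.

0.481 M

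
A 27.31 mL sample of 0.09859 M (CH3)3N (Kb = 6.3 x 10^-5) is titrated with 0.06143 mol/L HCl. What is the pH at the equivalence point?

5.61

n((CH3)3N) = 0.09859 x 0.02731 = 0.002692 mol; V(HCl) at equivalence = 0.002692/0.06143 = 0.04383 L.
At equivalence the base is fully converted to (CH3)3NH+; total volume = 0.07114 L, so [(CH3)3NH+] = 0.002692/0.07114 = 0.03785 M.
Ka((CH3)3NH+) = Kw/Kb = 1.0e-14 / 6.3 x 10^-5 = 1.59e-10.
[H^+] = sqrt(Ka x [(CH3)3NH+]) = sqrt(1.59e-10 x 0.03785) = 2.45e-6 M.
pH = -log(2.45e-6) = 5.61.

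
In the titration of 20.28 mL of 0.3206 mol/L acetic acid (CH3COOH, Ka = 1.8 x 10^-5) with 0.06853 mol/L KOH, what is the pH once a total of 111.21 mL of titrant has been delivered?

n(acid) = 0.3206 x 0.02028 = 0.006502 mol; n(KOH) added = 0.06853 x 0.1112 = 0.007621 mol.
Base is in excess by 0.007621 - 0.006502 = 0.001119 mol in a total volume of 0.1315 L.
[OH^-] = 0.001119/0.1315 = 0.008514 M, so pOH = 2.07 and pH = 14.00 - 2.07 = 11.93.

11.93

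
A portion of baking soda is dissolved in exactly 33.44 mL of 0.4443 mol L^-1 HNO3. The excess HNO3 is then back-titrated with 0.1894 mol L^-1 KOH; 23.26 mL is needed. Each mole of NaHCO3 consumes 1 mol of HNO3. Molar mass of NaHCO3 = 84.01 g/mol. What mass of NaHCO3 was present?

0.878 g

Total n(HNO3) added = 0.4443 x 0.03344 = 0.01486 mol.
n(KOH) used = 0.1894 x 0.02326 = 0.004405 mol, which equals the excess n(HNO3).
So n(HNO3) consumed by the sample = 0.01486 - 0.004405 = 0.01045 mol.
n(NaHCO3) = 0.01045 / 1 = 0.01045 mol.
mass = 0.01045 mol x 84.01 g/mol = 0.878 g.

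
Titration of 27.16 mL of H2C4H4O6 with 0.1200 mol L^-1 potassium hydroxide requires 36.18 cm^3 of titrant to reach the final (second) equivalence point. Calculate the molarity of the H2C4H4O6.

0.0799 M

n(KOH) = 0.1200 x 0.03618 = 0.004342 mol.
At the final (second) equivalence point, 2 mol OH^- react per mol H2C4H4O6, so n(H2C4H4O6) = 0.004342 / 2 = 0.002171 mol.
[H2C4H4O6] = 0.002171 / 0.02716 L = 0.0799 M.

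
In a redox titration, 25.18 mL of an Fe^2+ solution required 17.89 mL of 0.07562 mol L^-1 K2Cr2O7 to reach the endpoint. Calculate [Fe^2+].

0.322 M

n(K2Cr2O7) = 0.07562 x 0.01789 = 0.001353 mol.
From the balanced equation, 1 mol K2Cr2O7 reacts with 6 mol Fe^2+, so n(Fe^2+) = 0.001353 x 6/1 = 0.008117 mol.
[Fe^2+] = 0.008117 / 0.02518 L = 0.322 M.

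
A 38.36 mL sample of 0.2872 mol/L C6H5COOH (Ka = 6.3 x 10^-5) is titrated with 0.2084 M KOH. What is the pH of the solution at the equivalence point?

8.64

n(C6H5COOH) = 0.2872 x 0.03836 = 0.01102 mol; V(KOH) at equivalence = 0.01102/0.2084 = 0.05286 L.
At equivalence all the acid is converted to C6H5COO-; total volume = 0.03836 + 0.05286 = 0.09122 L, so [C6H5COO-] = 0.01102/0.09122 = 0.1208 M.
Kb = Kw/Ka = 1.0e-14 / 6.3 x 10^-5 = 1.59e-10.
[OH^-] = sqrt(Kb x [C6H5COO-]) = sqrt(1.59e-10 x 0.1208) = 4.38e-6 M.
pOH = 5.36, so pH = 14.00 - 5.36 = 8.64.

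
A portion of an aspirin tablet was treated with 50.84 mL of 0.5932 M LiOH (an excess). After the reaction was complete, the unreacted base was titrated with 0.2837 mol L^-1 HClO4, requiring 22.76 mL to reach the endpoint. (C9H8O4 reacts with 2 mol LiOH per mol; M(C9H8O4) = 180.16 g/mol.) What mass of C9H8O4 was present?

Total n(LiOH) added = 0.5932 x 0.05084 = 0.03016 mol.
n(HClO4) used = 0.2837 x 0.02276 = 0.006457 mol, which equals the excess n(LiOH).
So n(LiOH) consumed by the sample = 0.03016 - 0.006457 = 0.02370 mol.
n(C9H8O4) = 0.02370 / 2 = 0.01185 mol.
mass = 0.01185 mol x 180.16 g/mol = 2.14 g.

2.14 g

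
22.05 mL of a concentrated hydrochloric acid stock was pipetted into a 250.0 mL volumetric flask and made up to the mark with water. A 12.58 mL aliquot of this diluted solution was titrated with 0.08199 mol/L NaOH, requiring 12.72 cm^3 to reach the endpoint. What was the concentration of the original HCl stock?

0.940 M

n(NaOH) = 0.08199 x 0.01272 = 0.001043 mol.
n(HCl) in the aliquot = 0.001043 mol.
[diluted HCl] = 0.001043 / 0.01258 = 0.08290 M.
Dilution factor = 250.0/22.05 = 11.34, so [stock] = 0.08290 x 11.34 = 0.940 M.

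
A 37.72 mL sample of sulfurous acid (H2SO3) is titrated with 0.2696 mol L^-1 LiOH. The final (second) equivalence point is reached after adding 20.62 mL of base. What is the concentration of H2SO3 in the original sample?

n(LiOH) = 0.2696 x 0.02062 = 0.005559 mol.
At the final (second) equivalence point, 2 mol OH^- react per mol H2SO3, so n(H2SO3) = 0.005559 / 2 = 0.002780 mol.
[H2SO3] = 0.002780 / 0.03772 L = 0.0737 M.

0.0737 M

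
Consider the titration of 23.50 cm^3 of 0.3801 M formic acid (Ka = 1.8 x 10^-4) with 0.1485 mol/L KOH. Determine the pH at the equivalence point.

8.39

n(HCOOH) = 0.3801 x 0.02350 = 0.008932 mol; V(KOH) at equivalence = 0.008932/0.1485 = 0.06015 L.
At equivalence all the acid is converted to HCOO-; total volume = 0.02350 + 0.06015 = 0.08365 L, so [HCOO-] = 0.008932/0.08365 = 0.1068 M.
Kb = Kw/Ka = 1.0e-14 / 1.8 x 10^-4 = 5.56e-11.
[OH^-] = sqrt(Kb x [HCOO-]) = sqrt(5.56e-11 x 0.1068) = 2.44e-6 M.
pOH = 5.61, so pH = 14.00 - 5.61 = 8.39.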